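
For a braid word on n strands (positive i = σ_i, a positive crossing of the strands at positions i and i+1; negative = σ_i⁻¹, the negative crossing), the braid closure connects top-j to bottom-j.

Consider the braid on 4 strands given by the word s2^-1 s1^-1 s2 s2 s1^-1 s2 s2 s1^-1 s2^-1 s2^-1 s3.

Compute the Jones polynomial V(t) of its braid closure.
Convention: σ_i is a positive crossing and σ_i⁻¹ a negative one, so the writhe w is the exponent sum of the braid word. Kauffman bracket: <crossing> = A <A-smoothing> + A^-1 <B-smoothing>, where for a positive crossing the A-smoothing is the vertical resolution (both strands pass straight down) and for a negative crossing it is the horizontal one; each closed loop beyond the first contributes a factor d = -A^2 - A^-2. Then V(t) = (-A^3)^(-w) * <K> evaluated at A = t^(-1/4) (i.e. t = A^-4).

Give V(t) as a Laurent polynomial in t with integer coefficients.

t^2 - 2*t + 4 - 4*t^-1 + 4*t^-2 - 4*t^-3 + 3*t^-4 - 2*t^-5 + t^-6

Derivation:
The presented braid s2^-1 s1^-1 s2 s2 s1^-1 s2 s2 s1^-1 s2^-1 s2^-1 s3 on 4 strands reduces by inverse Markov moves (closure unchanged at each step):
  Destabilize: the word has the form β·s3 where s3 occurs only as the final letter (β ∈ B_3); drop it and the last strand → 3 strands.
Reduced to β = s2^-1 s1^-1 s2 s2 s1^-1 s2 s2 s1^-1 s2^-1 s2^-1 on 3 strands, 10 crossings.
Compute on β:
Braid: s2^-1 s1^-1 s2 s2 s1^-1 s2 s2 s1^-1 s2^-1 s2^-1 on 3 strands, 10 crossings.
Writhe w = (#positive) - (#negative) = 4 - 6 = -2.
Enumerate smoothing states for the bracket polynomial. There are 2^10 = 1024 states.
For each crossing: s=0 is the vertical smoothing, s=1 horizontal. Crossing k contributes A^(sign_k * (1 - 2*s_k)); loop factor d = -A^2 - A^-2.
Tabulate the states by total A-exponent and number of loops L (A-exp: L × count):
  A^10: L=5 ×1
  A^8: L=4 ×10
  A^6: L=3 ×39, L=5 ×6
  A^4: L=2 ×66, L=4 ×52, L=6 ×2
  A^2: L=1 ×45, L=3 ×124, L=5 ×41
  A^0: L=2 ×118, L=4 ×113, L=6 ×21
  A^-2: L=1 ×20, L=3 ×120, L=5 ×63, L=7 ×7
  A^-4: L=2 ×30, L=4 ×68, L=6 ×21, L=8 ×1
  A^-6: L=3 ×20, L=5 ×22, L=7 ×3
  A^-8: L=4 ×7, L=6 ×3
  A^-10: L=5 ×1
Each group contributes A^e * Σ count * d^(L-1):
Powers of d = -A^2 - A^-2: d^2 = A^4 + 2 + A^-4; d^3 = -A^6 - 3*A^2 - 3*A^-2 - A^-6; d^4 = A^8 + 4*A^4 + 6 + 4*A^-4 + A^-8; d^5 = -A^10 - 5*A^6 - 10*A^2 - 10*A^-2 - 5*A^-6 - A^-10; d^6 = A^12 + 6*A^8 + 15*A^4 + 20 + 15*A^-4 + 6*A^-8 + A^-12; d^7 = -A^14 - 7*A^10 - 21*A^6 - 35*A^2 - 35*A^-2 - 21*A^-6 - 7*A^-10 - A^-14.
  A^10 * (d^4) = A^18 + 4*A^14 + 6*A^10 + 4*A^6 + A^2
  A^8 * (10*d^3) = -10*A^14 - 30*A^10 - 30*A^6 - 10*A^2
  A^6 * (39*d^2 + 6*d^4) = 6*A^14 + 63*A^10 + 114*A^6 + 63*A^2 + 6*A^-2
  A^4 * (66*d + 52*d^3 + 2*d^5) = -2*A^14 - 62*A^10 - 242*A^6 - 242*A^2 - 62*A^-2 - 2*A^-6
  A^2 * (45 + 124*d^2 + 41*d^4) = 41*A^10 + 288*A^6 + 539*A^2 + 288*A^-2 + 41*A^-6
  A^0 * (118*d + 113*d^3 + 21*d^5) = -21*A^10 - 218*A^6 - 667*A^2 - 667*A^-2 - 218*A^-6 - 21*A^-10
  A^-2 * (20 + 120*d^2 + 63*d^4 + 7*d^6) = 7*A^10 + 105*A^6 + 477*A^2 + 778*A^-2 + 477*A^-6 + 105*A^-10 + 7*A^-14
  A^-4 * (30*d + 68*d^3 + 21*d^5 + d^7) = -A^10 - 28*A^6 - 194*A^2 - 479*A^-2 - 479*A^-6 - 194*A^-10 - 28*A^-14 - A^-18
  A^-6 * (20*d^2 + 22*d^4 + 3*d^6) = 3*A^6 + 40*A^2 + 153*A^-2 + 232*A^-6 + 153*A^-10 + 40*A^-14 + 3*A^-18
  A^-8 * (7*d^3 + 3*d^5) = -3*A^2 - 22*A^-2 - 51*A^-6 - 51*A^-10 - 22*A^-14 - 3*A^-18
  A^-10 * (d^4) = A^-2 + 4*A^-6 + 6*A^-10 + 4*A^-14 + A^-18
Summing the groups: <K> = A^18 - 2*A^14 + 3*A^10 - 4*A^6 + 4*A^2 - 4*A^-2 + 4*A^-6 - 2*A^-10 + A^-14
Normalise by the writhe: (-A^3)^(-w) = (-A^3)^(2) = A^6, so f(A) = A^6 * <K> = A^24 - 2*A^20 + 3*A^16 - 4*A^12 + 4*A^8 - 4*A^4 + 4 - 2*A^-4 + A^-8.
Substitute A = t^(-1/4), i.e. A^e → t^(-e/4): V(t) = t^2 - 2*t + 4 - 4*t^-1 + 4*t^-2 - 4*t^-3 + 3*t^-4 - 2*t^-5 + t^-6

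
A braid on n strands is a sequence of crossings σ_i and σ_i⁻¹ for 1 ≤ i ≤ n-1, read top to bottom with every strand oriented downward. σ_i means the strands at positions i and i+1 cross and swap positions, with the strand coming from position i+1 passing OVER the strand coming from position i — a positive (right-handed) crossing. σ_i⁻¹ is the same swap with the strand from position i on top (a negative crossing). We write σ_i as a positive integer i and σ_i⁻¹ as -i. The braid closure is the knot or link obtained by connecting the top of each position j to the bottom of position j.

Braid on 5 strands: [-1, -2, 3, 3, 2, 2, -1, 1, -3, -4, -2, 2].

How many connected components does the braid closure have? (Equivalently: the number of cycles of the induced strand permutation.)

1

Derivation:
Track the strand permutation on 5 strands, starting from identity.
  step 1: s1^-1 swaps positions 1,2 -> [2 1 3 4 5]
  step 2: s2^-1 swaps positions 2,3 -> [2 3 1 4 5]
  step 3: s3 swaps positions 3,4 -> [2 3 4 1 5]
  step 4: s3 swaps positions 3,4 -> [2 3 1 4 5]
  step 5: s2 swaps positions 2,3 -> [2 1 3 4 5]
  step 6: s2 swaps positions 2,3 -> [2 3 1 4 5]
  step 7: s1^-1 swaps positions 1,2 -> [3 2 1 4 5]
  step 8: s1 swaps positions 1,2 -> [2 3 1 4 5]
  step 9: s3^-1 swaps positions 3,4 -> [2 3 4 1 5]
  step 10: s4^-1 swaps positions 4,5 -> [2 3 4 5 1]
  step 11: s2^-1 swaps positions 2,3 -> [2 4 3 5 1]
  step 12: s2 swaps positions 2,3 -> [2 3 4 5 1]
Final permutation (position -> original strand): [2 3 4 5 1]
Closure components = cycle count of this permutation = 1.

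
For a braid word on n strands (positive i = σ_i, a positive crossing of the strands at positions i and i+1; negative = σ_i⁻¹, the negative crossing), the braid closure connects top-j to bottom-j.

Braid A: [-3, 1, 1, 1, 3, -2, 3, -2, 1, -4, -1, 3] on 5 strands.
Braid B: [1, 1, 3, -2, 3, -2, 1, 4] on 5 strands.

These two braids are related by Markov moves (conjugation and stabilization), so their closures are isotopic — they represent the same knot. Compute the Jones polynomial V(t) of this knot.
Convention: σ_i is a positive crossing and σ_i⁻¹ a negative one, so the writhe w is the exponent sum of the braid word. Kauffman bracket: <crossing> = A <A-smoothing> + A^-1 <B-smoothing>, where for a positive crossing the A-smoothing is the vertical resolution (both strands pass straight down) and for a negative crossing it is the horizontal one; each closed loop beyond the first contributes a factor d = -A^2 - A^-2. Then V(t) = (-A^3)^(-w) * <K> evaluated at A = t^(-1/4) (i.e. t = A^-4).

-t^6 + 2*t^5 - 2*t^4 + 3*t^3 - 3*t^2 + 2*t - 1 + t^-1

Derivation:
Markov-equivalent braids have isotopic closures, hence identical knot invariants. Strip the Markov moves from each word to reach a common short braid β, then compute V(t) once on β.
Braid A: s3^-1 s1 s1 s1 s3 s2^-1 s3 s2^-1 s1 s4^-1 s1^-1 s3 on 5 strands reduces by inverse Markov moves (closure unchanged at each step):
  Deconjugate: the word is γ·β·γ⁻¹ with γ = s3^-1 s1 (prefix) and γ⁻¹ = s1^-1 s3 (suffix); strip both.
  Destabilize: the word has the form β·s4^-1 where s4^-1 occurs only as the final letter (β ∈ B_4); drop it and the last strand → 4 strands.
Reduced to β = s1 s1 s3 s2^-1 s3 s2^-1 s1 on 4 strands, 7 crossings.
Braid B: s1 s1 s3 s2^-1 s3 s2^-1 s1 s4 on 5 strands reduces by inverse Markov moves (closure unchanged at each step):
  Destabilize: the word has the form β·s4 where s4 occurs only as the final letter (β ∈ B_4); drop it and the last strand → 4 strands.
Reduced to β = s1 s1 s3 s2^-1 s3 s2^-1 s1 on 4 strands, 7 crossings.
Both give the same β = s1 s1 s3 s2^-1 s3 s2^-1 s1 on 4 strands, so one state sum suffices:
Braid: s1 s1 s3 s2^-1 s3 s2^-1 s1 on 4 strands, 7 crossings.
Writhe w = (#positive) - (#negative) = 5 - 2 = 3.
State-sum expansion of <K>. There are 2^7 = 128 states.
Smooth each crossing (0=||, 1=⌣⌢); contribution A^(Σ sign_k(1-2s_k)) * d^(L-1).
Tabulate the states by total A-exponent and number of loops L (A-exp: L × count):
  A^7: L=4 ×1
  A^5: L=3 ×7
  A^3: L=2 ×17, L=4 ×4
  A^1: L=1 ×15, L=3 ×19, L=5 ×1
  A^-1: L=2 ×27, L=4 ×8
  A^-3: L=3 ×20, L=5 ×1
  A^-5: L=4 ×7
  A^-7: L=5 ×1
Each group contributes A^e * Σ count * d^(L-1):
Powers of d = -A^2 - A^-2: d^2 = A^4 + 2 + A^-4; d^3 = -A^6 - 3*A^2 - 3*A^-2 - A^-6; d^4 = A^8 + 4*A^4 + 6 + 4*A^-4 + A^-8.
  A^7 * (d^3) = -A^13 - 3*A^9 - 3*A^5 - A
  A^5 * (7*d^2) = 7*A^9 + 14*A^5 + 7*A
  A^3 * (17*d + 4*d^3) = -4*A^9 - 29*A^5 - 29*A - 4*A^-3
  A^1 * (15 + 19*d^2 + d^4) = A^9 + 23*A^5 + 59*A + 23*A^-3 + A^-7
  A^-1 * (27*d + 8*d^3) = -8*A^5 - 51*A - 51*A^-3 - 8*A^-7
  A^-3 * (20*d^2 + d^4) = A^5 + 24*A + 46*A^-3 + 24*A^-7 + A^-11
  A^-5 * (7*d^3) = -7*A - 21*A^-3 - 21*A^-7 - 7*A^-11
  A^-7 * (d^4) = A + 4*A^-3 + 6*A^-7 + 4*A^-11 + A^-15
Summing the groups: <K> = -A^13 + A^9 - 2*A^5 + 3*A - 3*A^-3 + 2*A^-7 - 2*A^-11 + A^-15
Normalise by the writhe: (-A^3)^(-w) = (-A^3)^(-3) = -A^-9, so f(A) = -A^-9 * <K> = A^4 - 1 + 2*A^-4 - 3*A^-8 + 3*A^-12 - 2*A^-16 + 2*A^-20 - A^-24.
Substitute A = t^(-1/4), i.e. A^e → t^(-e/4): V(t) = -t^6 + 2*t^5 - 2*t^4 + 3*t^3 - 3*t^2 + 2*t - 1 + t^-1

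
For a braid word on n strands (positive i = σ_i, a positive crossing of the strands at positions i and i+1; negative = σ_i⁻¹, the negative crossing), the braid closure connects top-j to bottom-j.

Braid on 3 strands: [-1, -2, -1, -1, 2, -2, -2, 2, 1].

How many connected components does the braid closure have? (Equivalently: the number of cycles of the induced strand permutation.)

Track the strand permutation on 3 strands, starting from identity.
  step 1: s1^-1 swaps positions 1,2 -> [2 1 3]
  step 2: s2^-1 swaps positions 2,3 -> [2 3 1]
  step 3: s1^-1 swaps positions 1,2 -> [3 2 1]
  step 4: s1^-1 swaps positions 1,2 -> [2 3 1]
  step 5: s2 swaps positions 2,3 -> [2 1 3]
  step 6: s2^-1 swaps positions 2,3 -> [2 3 1]
  step 7: s2^-1 swaps positions 2,3 -> [2 1 3]
  step 8: s2 swaps positions 2,3 -> [2 3 1]
  step 9: s1 swaps positions 1,2 -> [3 2 1]
Final permutation (position -> original strand): [3 2 1]
Closure components = cycle count of this permutation = 2.

Answer: 2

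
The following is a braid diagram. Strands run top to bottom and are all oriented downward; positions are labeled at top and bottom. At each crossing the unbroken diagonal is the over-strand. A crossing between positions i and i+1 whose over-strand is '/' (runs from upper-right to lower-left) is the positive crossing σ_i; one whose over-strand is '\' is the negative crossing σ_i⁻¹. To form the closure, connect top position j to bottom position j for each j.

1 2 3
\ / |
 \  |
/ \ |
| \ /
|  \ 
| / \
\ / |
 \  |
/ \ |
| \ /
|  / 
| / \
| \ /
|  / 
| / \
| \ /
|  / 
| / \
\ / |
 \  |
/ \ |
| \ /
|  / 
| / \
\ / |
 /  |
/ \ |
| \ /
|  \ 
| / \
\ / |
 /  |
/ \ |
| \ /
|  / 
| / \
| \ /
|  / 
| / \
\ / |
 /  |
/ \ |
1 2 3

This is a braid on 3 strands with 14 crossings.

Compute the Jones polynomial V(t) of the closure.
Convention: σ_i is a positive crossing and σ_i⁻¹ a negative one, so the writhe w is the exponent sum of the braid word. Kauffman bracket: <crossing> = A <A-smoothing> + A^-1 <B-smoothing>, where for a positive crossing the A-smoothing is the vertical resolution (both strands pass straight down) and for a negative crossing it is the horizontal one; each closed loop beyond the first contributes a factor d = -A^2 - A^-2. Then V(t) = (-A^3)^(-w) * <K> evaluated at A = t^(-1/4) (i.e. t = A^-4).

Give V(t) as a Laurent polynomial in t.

-t^8 + t^7 - 2*t^6 + 3*t^5 - 3*t^4 + 4*t^3 - 2*t^2 + 2*t - 1

Derivation:
Reading the diagram top to bottom ('/'-over between positions i,i+1 = s_i, '\'-over = s_i^-1): braid word = s1^-1 s2^-1 s1^-1 s2 s2 s2 s1^-1 s2 s1 s2^-1 s1 s2 s2 s1.
The presented braid s1^-1 s2^-1 s1^-1 s2 s2 s2 s1^-1 s2 s1 s2^-1 s1 s2 s2 s1 on 3 strands reduces by inverse Markov moves (closure unchanged at each step):
  Deconjugate: the word is γ·β·γ⁻¹ with γ = s1^-1 s2^-1 (prefix) and γ⁻¹ = s2 s1 (suffix); strip both.
Reduced to β = s1^-1 s2 s2 s2 s1^-1 s2 s1 s2^-1 s1 s2 on 3 strands, 10 crossings.
Compute on β:
Braid: s1^-1 s2 s2 s2 s1^-1 s2 s1 s2^-1 s1 s2 on 3 strands, 10 crossings.
Writhe w = (#positive) - (#negative) = 7 - 3 = 4.
Computing the Kauffman bracket via state sum. There are 2^10 = 1024 states.
Each crossing splits two ways (0=vertical, 1=horizontal). The state's weight is A^(#A-smoothings - #B-smoothings) * d^(loops - 1).
Tabulate the states by total A-exponent and number of loops L (A-exp: L × count):
  A^10: L=2 ×1
  A^8: L=1 ×5, L=3 ×5
  A^6: L=2 ×39, L=4 ×6
  A^4: L=1 ×34, L=3 ×85, L=5 ×1
  A^2: L=2 ×138, L=4 ×72
  A^0: L=1 ×48, L=3 ×167, L=5 ×37
  A^-2: L=2 ×91, L=4 ×109, L=6 ×10
  A^-4: L=3 ×82, L=5 ×37, L=7 ×1
  A^-6: L=4 ×40, L=6 ×5
  A^-8: L=5 ×10
  A^-10: L=6 ×1
Each group contributes A^e * Σ count * d^(L-1):
Powers of d = -A^2 - A^-2: d^2 = A^4 + 2 + A^-4; d^3 = -A^6 - 3*A^2 - 3*A^-2 - A^-6; d^4 = A^8 + 4*A^4 + 6 + 4*A^-4 + A^-8; d^5 = -A^10 - 5*A^6 - 10*A^2 - 10*A^-2 - 5*A^-6 - A^-10; d^6 = A^12 + 6*A^8 + 15*A^4 + 20 + 15*A^-4 + 6*A^-8 + A^-12.
  A^10 * (d) = -A^12 - A^8
  A^8 * (5 + 5*d^2) = 5*A^12 + 15*A^8 + 5*A^4
  A^6 * (39*d + 6*d^3) = -6*A^12 - 57*A^8 - 57*A^4 - 6
  A^4 * (34 + 85*d^2 + d^4) = A^12 + 89*A^8 + 210*A^4 + 89 + A^-4
  A^2 * (138*d + 72*d^3) = -72*A^8 - 354*A^4 - 354 - 72*A^-4
  A^0 * (48 + 167*d^2 + 37*d^4) = 37*A^8 + 315*A^4 + 604 + 315*A^-4 + 37*A^-8
  A^-2 * (91*d + 109*d^3 + 10*d^5) = -10*A^8 - 159*A^4 - 518 - 518*A^-4 - 159*A^-8 - 10*A^-12
  A^-4 * (82*d^2 + 37*d^4 + d^6) = A^8 + 43*A^4 + 245 + 406*A^-4 + 245*A^-8 + 43*A^-12 + A^-16
  A^-6 * (40*d^3 + 5*d^5) = -5*A^4 - 65 - 170*A^-4 - 170*A^-8 - 65*A^-12 - 5*A^-16
  A^-8 * (10*d^4) = 10 + 40*A^-4 + 60*A^-8 + 40*A^-12 + 10*A^-16
  A^-10 * (d^5) = -1 - 5*A^-4 - 10*A^-8 - 10*A^-12 - 5*A^-16 - A^-20
Summing the groups: <K> = -A^12 + 2*A^8 - 2*A^4 + 4 - 3*A^-4 + 3*A^-8 - 2*A^-12 + A^-16 - A^-20
Normalise by the writhe: (-A^3)^(-w) = (-A^3)^(-4) = A^-12, so f(A) = A^-12 * <K> = -1 + 2*A^-4 - 2*A^-8 + 4*A^-12 - 3*A^-16 + 3*A^-20 - 2*A^-24 + A^-28 - A^-32.
Substitute A = t^(-1/4), i.e. A^e → t^(-e/4): V(t) = -t^8 + t^7 - 2*t^6 + 3*t^5 - 3*t^4 + 4*t^3 - 2*t^2 + 2*t - 1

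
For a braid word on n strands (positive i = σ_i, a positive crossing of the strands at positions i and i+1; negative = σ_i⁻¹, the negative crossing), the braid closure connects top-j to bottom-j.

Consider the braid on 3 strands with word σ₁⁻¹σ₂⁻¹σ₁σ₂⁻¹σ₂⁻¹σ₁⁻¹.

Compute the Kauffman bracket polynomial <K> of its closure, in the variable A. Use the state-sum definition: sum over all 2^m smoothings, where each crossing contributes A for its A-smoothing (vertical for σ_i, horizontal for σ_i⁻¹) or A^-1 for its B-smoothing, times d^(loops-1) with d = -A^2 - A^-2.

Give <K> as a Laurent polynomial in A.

Braid: s1^-1 s2^-1 s1 s2^-1 s2^-1 s1^-1 on 3 strands, 6 crossings.
Writhe w = (#positive) - (#negative) = 1 - 5 = -4.
State-sum expansion of <K>. There are 2^6 = 64 states.
Each crossing splits two ways (0=vertical, 1=horizontal). The state's weight is A^(#A-smoothings - #B-smoothings) * d^(loops - 1).
Tabulate the states by total A-exponent and number of loops L (A-exp: L × count):
  A^6: L=4 ×1
  A^4: L=3 ×6
  A^2: L=2 ×13, L=4 ×2
  A^0: L=1 ×10, L=3 ×10
  A^-2: L=2 ×14, L=4 ×1
  A^-4: L=1 ×3, L=3 ×3
  A^-6: L=2 ×1
Each group contributes A^e * Σ count * d^(L-1):
Powers of d = -A^2 - A^-2: d^2 = A^4 + 2 + A^-4; d^3 = -A^6 - 3*A^2 - 3*A^-2 - A^-6.
  A^6 * (d^3) = -A^12 - 3*A^8 - 3*A^4 - 1
  A^4 * (6*d^2) = 6*A^8 + 12*A^4 + 6
  A^2 * (13*d + 2*d^3) = -2*A^8 - 19*A^4 - 19 - 2*A^-4
  A^0 * (10 + 10*d^2) = 10*A^4 + 30 + 10*A^-4
  A^-2 * (14*d + d^3) = -A^4 - 17 - 17*A^-4 - A^-8
  A^-4 * (3 + 3*d^2) = 3 + 9*A^-4 + 3*A^-8
  A^-6 * (d) = -A^-4 - A^-8
Summing the groups: <K> = -A^12 + A^8 - A^4 + 2 - A^-4 + A^-8

Answer: -A^12 + A^8 - A^4 + 2 - A^-4 + A^-8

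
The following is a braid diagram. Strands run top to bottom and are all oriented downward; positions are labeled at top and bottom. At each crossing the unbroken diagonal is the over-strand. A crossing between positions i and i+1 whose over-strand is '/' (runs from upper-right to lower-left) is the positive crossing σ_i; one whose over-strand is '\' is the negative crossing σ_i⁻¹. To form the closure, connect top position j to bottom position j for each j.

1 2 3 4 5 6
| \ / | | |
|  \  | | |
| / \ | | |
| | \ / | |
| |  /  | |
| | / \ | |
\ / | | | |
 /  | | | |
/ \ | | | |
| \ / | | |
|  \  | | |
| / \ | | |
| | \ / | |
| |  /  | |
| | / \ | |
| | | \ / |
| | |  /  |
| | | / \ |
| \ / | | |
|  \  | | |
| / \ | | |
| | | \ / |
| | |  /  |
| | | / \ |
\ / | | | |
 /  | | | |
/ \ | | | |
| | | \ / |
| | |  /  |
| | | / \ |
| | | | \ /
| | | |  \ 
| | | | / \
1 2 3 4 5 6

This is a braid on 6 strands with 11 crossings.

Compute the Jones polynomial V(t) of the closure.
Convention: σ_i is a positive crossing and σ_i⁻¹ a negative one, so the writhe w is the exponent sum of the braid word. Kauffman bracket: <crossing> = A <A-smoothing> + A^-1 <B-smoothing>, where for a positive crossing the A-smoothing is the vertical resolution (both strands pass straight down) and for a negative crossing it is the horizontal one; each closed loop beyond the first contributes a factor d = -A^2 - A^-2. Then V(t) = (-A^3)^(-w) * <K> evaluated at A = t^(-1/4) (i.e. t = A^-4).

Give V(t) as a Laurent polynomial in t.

Reading the diagram top to bottom ('/'-over between positions i,i+1 = s_i, '\'-over = s_i^-1): braid word = s2^-1 s3 s1 s2^-1 s3 s4 s2^-1 s4 s1 s4 s5^-1.
The presented braid s2^-1 s3 s1 s2^-1 s3 s4 s2^-1 s4 s1 s4 s5^-1 on 6 strands reduces by inverse Markov moves (closure unchanged at each step):
  Destabilize: the word has the form β·s5^-1 where s5^-1 occurs only as the final letter (β ∈ B_5); drop it and the last strand → 5 strands.
Reduced to β = s2^-1 s3 s1 s2^-1 s3 s4 s2^-1 s4 s1 s4 on 5 strands, 10 crossings.
Compute on β:
Braid: s2^-1 s3 s1 s2^-1 s3 s4 s2^-1 s4 s1 s4 on 5 strands, 10 crossings.
Writhe w = (#positive) - (#negative) = 7 - 3 = 4.
Computing the Kauffman bracket via state sum. There are 2^10 = 1024 states.
Smooth each crossing (0=||, 1=⌣⌢); contribution A^(Σ sign_k(1-2s_k)) * d^(L-1).
Tabulate the states by total A-exponent and number of loops L (A-exp: L × count):
  A^10: L=6 ×1
  A^8: L=5 ×10
  A^6: L=4 ×42, L=6 ×3
  A^4: L=3 ×95, L=5 ×24, L=7 ×1
  A^2: L=2 ×117, L=4 ×86, L=6 ×7
  A^0: L=1 ×63, L=3 ×157, L=5 ×32
  A^-2: L=2 ×120, L=4 ×87, L=6 ×3
  A^-4: L=3 ×99, L=5 ×21
  A^-6: L=4 ×43, L=6 ×2
  A^-8: L=5 ×10
  A^-10: L=6 ×1
Each group contributes A^e * Σ count * d^(L-1):
Powers of d = -A^2 - A^-2: d^2 = A^4 + 2 + A^-4; d^3 = -A^6 - 3*A^2 - 3*A^-2 - A^-6; d^4 = A^8 + 4*A^4 + 6 + 4*A^-4 + A^-8; d^5 = -A^10 - 5*A^6 - 10*A^2 - 10*A^-2 - 5*A^-6 - A^-10; d^6 = A^12 + 6*A^8 + 15*A^4 + 20 + 15*A^-4 + 6*A^-8 + A^-12.
  A^10 * (d^5) = -A^20 - 5*A^16 - 10*A^12 - 10*A^8 - 5*A^4 - 1
  A^8 * (10*d^4) = 10*A^16 + 40*A^12 + 60*A^8 + 40*A^4 + 10
  A^6 * (42*d^3 + 3*d^5) = -3*A^16 - 57*A^12 - 156*A^8 - 156*A^4 - 57 - 3*A^-4
  A^4 * (95*d^2 + 24*d^4 + d^6) = A^16 + 30*A^12 + 206*A^8 + 354*A^4 + 206 + 30*A^-4 + A^-8
  A^2 * (117*d + 86*d^3 + 7*d^5) = -7*A^12 - 121*A^8 - 445*A^4 - 445 - 121*A^-4 - 7*A^-8
  A^0 * (63 + 157*d^2 + 32*d^4) = 32*A^8 + 285*A^4 + 569 + 285*A^-4 + 32*A^-8
  A^-2 * (120*d + 87*d^3 + 3*d^5) = -3*A^8 - 102*A^4 - 411 - 411*A^-4 - 102*A^-8 - 3*A^-12
  A^-4 * (99*d^2 + 21*d^4) = 21*A^4 + 183 + 324*A^-4 + 183*A^-8 + 21*A^-12
  A^-6 * (43*d^3 + 2*d^5) = -2*A^4 - 53 - 149*A^-4 - 149*A^-8 - 53*A^-12 - 2*A^-16
  A^-8 * (10*d^4) = 10 + 40*A^-4 + 60*A^-8 + 40*A^-12 + 10*A^-16
  A^-10 * (d^5) = -1 - 5*A^-4 - 10*A^-8 - 10*A^-12 - 5*A^-16 - A^-20
Summing the groups: <K> = -A^20 + 3*A^16 - 4*A^12 + 8*A^8 - 10*A^4 + 10 - 10*A^-4 + 8*A^-8 - 5*A^-12 + 3*A^-16 - A^-20
Normalise by the writhe: (-A^3)^(-w) = (-A^3)^(-4) = A^-12, so f(A) = A^-12 * <K> = -A^8 + 3*A^4 - 4 + 8*A^-4 - 10*A^-8 + 10*A^-12 - 10*A^-16 + 8*A^-20 - 5*A^-24 + 3*A^-28 - A^-32.
Substitute A = t^(-1/4), i.e. A^e → t^(-e/4): V(t) = -t^8 + 3*t^7 - 5*t^6 + 8*t^5 - 10*t^4 + 10*t^3 - 10*t^2 + 8*t - 4 + 3*t^-1 - t^-2

Answer: -t^8 + 3*t^7 - 5*t^6 + 8*t^5 - 10*t^4 + 10*t^3 - 10*t^2 + 8*t - 4 + 3*t^-1 - t^-2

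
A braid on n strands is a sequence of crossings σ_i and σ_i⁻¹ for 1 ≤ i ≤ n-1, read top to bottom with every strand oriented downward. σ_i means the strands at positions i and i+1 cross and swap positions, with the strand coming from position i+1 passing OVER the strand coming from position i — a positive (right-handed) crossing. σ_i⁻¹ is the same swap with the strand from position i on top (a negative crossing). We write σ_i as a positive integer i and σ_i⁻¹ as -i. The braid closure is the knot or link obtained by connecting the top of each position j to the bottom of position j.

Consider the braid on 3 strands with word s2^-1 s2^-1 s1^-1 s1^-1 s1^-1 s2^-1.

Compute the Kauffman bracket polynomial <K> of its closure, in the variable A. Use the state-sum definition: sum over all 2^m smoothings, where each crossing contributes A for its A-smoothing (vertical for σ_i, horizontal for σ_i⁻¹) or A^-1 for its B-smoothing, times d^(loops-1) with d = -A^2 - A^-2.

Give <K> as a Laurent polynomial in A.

Braid: s2^-1 s2^-1 s1^-1 s1^-1 s1^-1 s2^-1 on 3 strands, 6 crossings.
Writhe w = (#positive) - (#negative) = 0 - 6 = -6.
Computing the Kauffman bracket via state sum. There are 2^6 = 64 states.
Each crossing splits two ways (0=vertical, 1=horizontal). The state's weight is A^(#A-smoothings - #B-smoothings) * d^(loops - 1).
Tabulate the states by total A-exponent and number of loops L (A-exp: L × count):
  A^6: L=5 ×1
  A^4: L=4 ×6
  A^2: L=3 ×15
  A^0: L=2 ×18, L=4 ×2
  A^-2: L=1 ×9, L=3 ×6
  A^-4: L=2 ×6
  A^-6: L=3 ×1
Each group contributes A^e * Σ count * d^(L-1):
Powers of d = -A^2 - A^-2: d^2 = A^4 + 2 + A^-4; d^3 = -A^6 - 3*A^2 - 3*A^-2 - A^-6; d^4 = A^8 + 4*A^4 + 6 + 4*A^-4 + A^-8.
  A^6 * (d^4) = A^14 + 4*A^10 + 6*A^6 + 4*A^2 + A^-2
  A^4 * (6*d^3) = -6*A^10 - 18*A^6 - 18*A^2 - 6*A^-2
  A^2 * (15*d^2) = 15*A^6 + 30*A^2 + 15*A^-2
  A^0 * (18*d + 2*d^3) = -2*A^6 - 24*A^2 - 24*A^-2 - 2*A^-6
  A^-2 * (9 + 6*d^2) = 6*A^2 + 21*A^-2 + 6*A^-6
  A^-4 * (6*d) = -6*A^-2 - 6*A^-6
  A^-6 * (d^2) = A^-2 + 2*A^-6 + A^-10
Summing the groups: <K> = A^14 - 2*A^10 + A^6 - 2*A^2 + 2*A^-2 + A^-10

Answer: A^14 - 2*A^10 + A^6 - 2*A^2 + 2*A^-2 + A^-10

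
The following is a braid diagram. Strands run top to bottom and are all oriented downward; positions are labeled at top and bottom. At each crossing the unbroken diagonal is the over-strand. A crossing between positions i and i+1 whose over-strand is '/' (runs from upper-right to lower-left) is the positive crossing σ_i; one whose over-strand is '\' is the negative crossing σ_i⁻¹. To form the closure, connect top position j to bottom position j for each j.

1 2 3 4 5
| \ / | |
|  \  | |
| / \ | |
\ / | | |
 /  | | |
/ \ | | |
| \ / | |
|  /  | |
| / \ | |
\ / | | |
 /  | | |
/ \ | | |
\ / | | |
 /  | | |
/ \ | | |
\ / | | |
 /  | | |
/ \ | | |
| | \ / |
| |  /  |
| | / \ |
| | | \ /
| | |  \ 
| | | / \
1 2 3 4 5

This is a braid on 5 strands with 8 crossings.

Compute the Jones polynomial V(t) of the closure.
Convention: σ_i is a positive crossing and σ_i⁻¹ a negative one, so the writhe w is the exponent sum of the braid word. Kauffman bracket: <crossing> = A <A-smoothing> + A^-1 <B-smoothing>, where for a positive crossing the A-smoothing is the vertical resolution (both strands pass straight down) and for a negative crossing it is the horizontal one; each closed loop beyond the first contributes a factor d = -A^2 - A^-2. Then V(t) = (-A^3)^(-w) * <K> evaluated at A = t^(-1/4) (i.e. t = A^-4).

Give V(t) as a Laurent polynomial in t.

-t^4 + t^3 + t

Derivation:
Reading the diagram top to bottom ('/'-over between positions i,i+1 = s_i, '\'-over = s_i^-1): braid word = s2^-1 s1 s2 s1 s1 s1 s3 s4^-1.
The presented braid s2^-1 s1 s2 s1 s1 s1 s3 s4^-1 on 5 strands reduces by inverse Markov moves (closure unchanged at each step):
  Destabilize: the word has the form β·s4^-1 where s4^-1 occurs only as the final letter (β ∈ B_4); drop it and the last strand → 4 strands.
  Destabilize: the word has the form β·s3 where s3 occurs only as the final letter (β ∈ B_3); drop it and the last strand → 3 strands.
Reduced to β = s2^-1 s1 s2 s1 s1 s1 on 3 strands, 6 crossings.
Compute on β:
Braid: s2^-1 s1 s2 s1 s1 s1 on 3 strands, 6 crossings.
Writhe w = (#positive) - (#negative) = 5 - 1 = 4.
State-sum expansion of <K>. There are 2^6 = 64 states.
Smooth each crossing (0=||, 1=⌣⌢); contribution A^(Σ sign_k(1-2s_k)) * d^(L-1).
Tabulate the states by total A-exponent and number of loops L (A-exp: L × count):
  A^6: L=2 ×1
  A^4: L=1 ×4, L=3 ×2
  A^2: L=2 ×15
  A^0: L=1 ×7, L=3 ×13
  A^-2: L=2 ×9, L=4 ×6
  A^-4: L=3 ×5, L=5 ×1
  A^-6: L=4 ×1
Each group contributes A^e * Σ count * d^(L-1):
Powers of d = -A^2 - A^-2: d^2 = A^4 + 2 + A^-4; d^3 = -A^6 - 3*A^2 - 3*A^-2 - A^-6; d^4 = A^8 + 4*A^4 + 6 + 4*A^-4 + A^-8.
  A^6 * (d) = -A^8 - A^4
  A^4 * (4 + 2*d^2) = 2*A^8 + 8*A^4 + 2
  A^2 * (15*d) = -15*A^4 - 15
  A^0 * (7 + 13*d^2) = 13*A^4 + 33 + 13*A^-4
  A^-2 * (9*d + 6*d^3) = -6*A^4 - 27 - 27*A^-4 - 6*A^-8
  A^-4 * (5*d^2 + d^4) = A^4 + 9 + 16*A^-4 + 9*A^-8 + A^-12
  A^-6 * (d^3) = -1 - 3*A^-4 - 3*A^-8 - A^-12
Summing the groups: <K> = A^8 + 1 - A^-4
Normalise by the writhe: (-A^3)^(-w) = (-A^3)^(-4) = A^-12, so f(A) = A^-12 * <K> = A^-4 + A^-12 - A^-16.
Substitute A = t^(-1/4), i.e. A^e → t^(-e/4): V(t) = -t^4 + t^3 + t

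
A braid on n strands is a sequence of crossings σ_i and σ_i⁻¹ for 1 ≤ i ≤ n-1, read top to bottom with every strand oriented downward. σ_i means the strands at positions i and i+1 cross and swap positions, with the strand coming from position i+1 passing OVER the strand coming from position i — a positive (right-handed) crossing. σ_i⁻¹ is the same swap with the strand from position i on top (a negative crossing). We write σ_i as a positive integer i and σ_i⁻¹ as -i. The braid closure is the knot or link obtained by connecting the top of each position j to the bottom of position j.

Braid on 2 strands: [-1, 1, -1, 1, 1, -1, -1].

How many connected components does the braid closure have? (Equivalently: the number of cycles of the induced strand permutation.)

Track the strand permutation on 2 strands, starting from identity.
  step 1: s1^-1 swaps positions 1,2 -> [2 1]
  step 2: s1 swaps positions 1,2 -> [1 2]
  step 3: s1^-1 swaps positions 1,2 -> [2 1]
  step 4: s1 swaps positions 1,2 -> [1 2]
  step 5: s1 swaps positions 1,2 -> [2 1]
  step 6: s1^-1 swaps positions 1,2 -> [1 2]
  step 7: s1^-1 swaps positions 1,2 -> [2 1]
Final permutation (position -> original strand): [2 1]
Closure components = cycle count of this permutation = 1.

Answer: 1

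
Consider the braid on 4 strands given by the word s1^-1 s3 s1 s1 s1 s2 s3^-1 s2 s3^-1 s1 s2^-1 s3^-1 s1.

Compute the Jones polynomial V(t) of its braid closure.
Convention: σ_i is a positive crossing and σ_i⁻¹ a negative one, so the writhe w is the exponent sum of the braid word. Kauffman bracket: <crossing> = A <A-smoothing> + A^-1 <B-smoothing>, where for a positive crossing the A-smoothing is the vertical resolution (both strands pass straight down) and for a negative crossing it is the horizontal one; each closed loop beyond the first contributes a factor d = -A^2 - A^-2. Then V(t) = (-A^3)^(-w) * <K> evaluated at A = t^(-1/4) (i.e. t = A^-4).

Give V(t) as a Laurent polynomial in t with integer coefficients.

t^7 - 2*t^6 + 3*t^5 - 4*t^4 + 4*t^3 - 4*t^2 + 3*t - 1 + t^-1

Derivation:
The presented braid s1^-1 s3 s1 s1 s1 s2 s3^-1 s2 s3^-1 s1 s2^-1 s3^-1 s1 on 4 strands reduces by inverse Markov moves (closure unchanged at each step):
  Deconjugate: the word is γ·β·γ⁻¹ with γ = s1^-1 s3 (prefix) and γ⁻¹ = s3^-1 s1 (suffix); strip both.
Reduced to β = s1 s1 s1 s2 s3^-1 s2 s3^-1 s1 s2^-1 on 4 strands, 9 crossings.
Compute on β:
Braid: s1 s1 s1 s2 s3^-1 s2 s3^-1 s1 s2^-1 on 4 strands, 9 crossings.
Writhe w = (#positive) - (#negative) = 6 - 3 = 3.
Enumerate smoothing states for the bracket polynomial. There are 2^9 = 512 states.
For each crossing: s=0 is the vertical smoothing, s=1 horizontal. Crossing k contributes A^(sign_k * (1 - 2*s_k)); loop factor d = -A^2 - A^-2.
Tabulate the states by total A-exponent and number of loops L (A-exp: L × count):
  A^9: L=3 ×1
  A^7: L=2 ×7, L=4 ×2
  A^5: L=1 ×12, L=3 ×24
  A^3: L=2 ×66, L=4 ×18
  A^1: L=1 ×35, L=3 ×84, L=5 ×7
  A^-1: L=2 ×73, L=4 ×52, L=6 ×1
  A^-3: L=3 ×68, L=5 ×16
  A^-5: L=4 ×34, L=6 ×2
  A^-7: L=5 ×9
  A^-9: L=6 ×1
Each group contributes A^e * Σ count * d^(L-1):
Powers of d = -A^2 - A^-2: d^2 = A^4 + 2 + A^-4; d^3 = -A^6 - 3*A^2 - 3*A^-2 - A^-6; d^4 = A^8 + 4*A^4 + 6 + 4*A^-4 + A^-8; d^5 = -A^10 - 5*A^6 - 10*A^2 - 10*A^-2 - 5*A^-6 - A^-10.
  A^9 * (d^2) = A^13 + 2*A^9 + A^5
  A^7 * (7*d + 2*d^3) = -2*A^13 - 13*A^9 - 13*A^5 - 2*A
  A^5 * (12 + 24*d^2) = 24*A^9 + 60*A^5 + 24*A
  A^3 * (66*d + 18*d^3) = -18*A^9 - 120*A^5 - 120*A - 18*A^-3
  A^1 * (35 + 84*d^2 + 7*d^4) = 7*A^9 + 112*A^5 + 245*A + 112*A^-3 + 7*A^-7
  A^-1 * (73*d + 52*d^3 + d^5) = -A^9 - 57*A^5 - 239*A - 239*A^-3 - 57*A^-7 - A^-11
  A^-3 * (68*d^2 + 16*d^4) = 16*A^5 + 132*A + 232*A^-3 + 132*A^-7 + 16*A^-11
  A^-5 * (34*d^3 + 2*d^5) = -2*A^5 - 44*A - 122*A^-3 - 122*A^-7 - 44*A^-11 - 2*A^-15
  A^-7 * (9*d^4) = 9*A + 36*A^-3 + 54*A^-7 + 36*A^-11 + 9*A^-15
  A^-9 * (d^5) = -A - 5*A^-3 - 10*A^-7 - 10*A^-11 - 5*A^-15 - A^-19
Summing the groups: <K> = -A^13 + A^9 - 3*A^5 + 4*A - 4*A^-3 + 4*A^-7 - 3*A^-11 + 2*A^-15 - A^-19
Normalise by the writhe: (-A^3)^(-w) = (-A^3)^(-3) = -A^-9, so f(A) = -A^-9 * <K> = A^4 - 1 + 3*A^-4 - 4*A^-8 + 4*A^-12 - 4*A^-16 + 3*A^-20 - 2*A^-24 + A^-28.
Substitute A = t^(-1/4), i.e. A^e → t^(-e/4): V(t) = t^7 - 2*t^6 + 3*t^5 - 4*t^4 + 4*t^3 - 4*t^2 + 3*t - 1 + t^-1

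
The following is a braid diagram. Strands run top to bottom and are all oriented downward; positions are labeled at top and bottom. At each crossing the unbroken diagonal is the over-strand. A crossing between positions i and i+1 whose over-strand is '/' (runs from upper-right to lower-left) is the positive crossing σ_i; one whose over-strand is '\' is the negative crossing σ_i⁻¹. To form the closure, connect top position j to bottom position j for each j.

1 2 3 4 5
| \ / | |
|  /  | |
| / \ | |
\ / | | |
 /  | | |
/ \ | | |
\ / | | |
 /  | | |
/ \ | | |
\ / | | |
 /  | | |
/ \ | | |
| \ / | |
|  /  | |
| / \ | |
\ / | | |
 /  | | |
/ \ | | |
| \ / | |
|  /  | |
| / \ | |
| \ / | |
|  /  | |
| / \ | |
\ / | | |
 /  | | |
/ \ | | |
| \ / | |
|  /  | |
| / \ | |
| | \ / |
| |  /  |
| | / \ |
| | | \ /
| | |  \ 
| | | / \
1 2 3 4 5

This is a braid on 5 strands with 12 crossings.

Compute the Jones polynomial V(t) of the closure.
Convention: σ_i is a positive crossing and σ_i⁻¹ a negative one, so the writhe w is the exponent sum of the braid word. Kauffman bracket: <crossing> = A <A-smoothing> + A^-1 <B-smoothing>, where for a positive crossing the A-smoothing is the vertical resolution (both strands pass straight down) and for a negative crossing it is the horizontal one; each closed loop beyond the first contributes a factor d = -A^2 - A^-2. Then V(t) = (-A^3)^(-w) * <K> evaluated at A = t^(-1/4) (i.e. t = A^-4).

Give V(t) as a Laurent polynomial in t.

Reading the diagram top to bottom ('/'-over between positions i,i+1 = s_i, '\'-over = s_i^-1): braid word = s2 s1 s1 s1 s2 s1 s2 s2 s1 s2 s3 s4^-1.
The presented braid s2 s1 s1 s1 s2 s1 s2 s2 s1 s2 s3 s4^-1 on 5 strands reduces by inverse Markov moves (closure unchanged at each step):
  Destabilize: the word has the form β·s4^-1 where s4^-1 occurs only as the final letter (β ∈ B_4); drop it and the last strand → 4 strands.
  Destabilize: the word has the form β·s3 where s3 occurs only as the final letter (β ∈ B_3); drop it and the last strand → 3 strands.
Reduced to β = s2 s1 s1 s1 s2 s1 s2 s2 s1 s2 on 3 strands, 10 crossings.
Compute on β:
Braid: s2 s1 s1 s1 s2 s1 s2 s2 s1 s2 on 3 strands, 10 crossings.
Writhe w = (#positive) - (#negative) = 10 - 0 = 10.
State-sum expansion of <K>. There are 2^10 = 1024 states.
Each crossing splits two ways (0=vertical, 1=horizontal). The state's weight is A^(#A-smoothings - #B-smoothings) * d^(loops - 1).
Tabulate the states by total A-exponent and number of loops L (A-exp: L × count):
  A^10: L=3 ×1
  A^8: L=2 ×10
  A^6: L=1 ×25, L=3 ×20
  A^4: L=2 ×100, L=4 ×20
  A^2: L=1 ×36, L=3 ×164, L=5 ×10
  A^0: L=2 ×108, L=4 ×142, L=6 ×2
  A^-2: L=1 ×12, L=3 ×129, L=5 ×69
  A^-4: L=2 ×24, L=4 ×78, L=6 ×18
  A^-6: L=3 ×19, L=5 ×24, L=7 ×2
  A^-8: L=4 ×7, L=6 ×3
  A^-10: L=5 ×1
Each group contributes A^e * Σ count * d^(L-1):
Powers of d = -A^2 - A^-2: d^2 = A^4 + 2 + A^-4; d^3 = -A^6 - 3*A^2 - 3*A^-2 - A^-6; d^4 = A^8 + 4*A^4 + 6 + 4*A^-4 + A^-8; d^5 = -A^10 - 5*A^6 - 10*A^2 - 10*A^-2 - 5*A^-6 - A^-10; d^6 = A^12 + 6*A^8 + 15*A^4 + 20 + 15*A^-4 + 6*A^-8 + A^-12.
  A^10 * (d^2) = A^14 + 2*A^10 + A^6
  A^8 * (10*d) = -10*A^10 - 10*A^6
  A^6 * (25 + 20*d^2) = 20*A^10 + 65*A^6 + 20*A^2
  A^4 * (100*d + 20*d^3) = -20*A^10 - 160*A^6 - 160*A^2 - 20*A^-2
  A^2 * (36 + 164*d^2 + 10*d^4) = 10*A^10 + 204*A^6 + 424*A^2 + 204*A^-2 + 10*A^-6
  A^0 * (108*d + 142*d^3 + 2*d^5) = -2*A^10 - 152*A^6 - 554*A^2 - 554*A^-2 - 152*A^-6 - 2*A^-10
  A^-2 * (12 + 129*d^2 + 69*d^4) = 69*A^6 + 405*A^2 + 684*A^-2 + 405*A^-6 + 69*A^-10
  A^-4 * (24*d + 78*d^3 + 18*d^5) = -18*A^6 - 168*A^2 - 438*A^-2 - 438*A^-6 - 168*A^-10 - 18*A^-14
  A^-6 * (19*d^2 + 24*d^4 + 2*d^6) = 2*A^6 + 36*A^2 + 145*A^-2 + 222*A^-6 + 145*A^-10 + 36*A^-14 + 2*A^-18
  A^-8 * (7*d^3 + 3*d^5) = -3*A^2 - 22*A^-2 - 51*A^-6 - 51*A^-10 - 22*A^-14 - 3*A^-18
  A^-10 * (d^4) = A^-2 + 4*A^-6 + 6*A^-10 + 4*A^-14 + A^-18
Summing the groups: <K> = A^14 + A^6 - A^-10
Normalise by the writhe: (-A^3)^(-w) = (-A^3)^(-10) = A^-30, so f(A) = A^-30 * <K> = A^-16 + A^-24 - A^-40.
Substitute A = t^(-1/4), i.e. A^e → t^(-e/4): V(t) = -t^10 + t^6 + t^4

Answer: -t^10 + t^6 + t^4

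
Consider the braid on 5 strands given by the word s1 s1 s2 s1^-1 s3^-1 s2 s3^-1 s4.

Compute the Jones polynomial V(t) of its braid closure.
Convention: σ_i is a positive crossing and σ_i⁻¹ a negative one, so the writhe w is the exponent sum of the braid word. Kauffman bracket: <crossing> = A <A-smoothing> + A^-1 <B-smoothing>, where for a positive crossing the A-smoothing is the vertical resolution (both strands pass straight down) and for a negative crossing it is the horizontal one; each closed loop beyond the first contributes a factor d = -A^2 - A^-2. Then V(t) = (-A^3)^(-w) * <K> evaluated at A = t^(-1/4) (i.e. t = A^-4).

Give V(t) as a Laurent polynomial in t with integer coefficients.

t^4 - t^3 + t^2 - 2*t + 2 - t^-1 + t^-2

Derivation:
The presented braid s1 s1 s2 s1^-1 s3^-1 s2 s3^-1 s4 on 5 strands reduces by inverse Markov moves (closure unchanged at each step):
  Destabilize: the word has the form β·s4 where s4 occurs only as the final letter (β ∈ B_4); drop it and the last strand → 4 strands.
Reduced to β = s1 s1 s2 s1^-1 s3^-1 s2 s3^-1 on 4 strands, 7 crossings.
Compute on β:
Braid: s1 s1 s2 s1^-1 s3^-1 s2 s3^-1 on 4 strands, 7 crossings.
Writhe w = (#positive) - (#negative) = 4 - 3 = 1.
State-sum expansion of <K>. There are 2^7 = 128 states.
For each crossing: s=0 is the vertical smoothing, s=1 horizontal. Crossing k contributes A^(sign_k * (1 - 2*s_k)); loop factor d = -A^2 - A^-2.
Tabulate the states by total A-exponent and number of loops L (A-exp: L × count):
  A^7: L=3 ×1
  A^5: L=2 ×4, L=4 ×3
  A^3: L=1 ×5, L=3 ×15, L=5 ×1
  A^1: L=2 ×27, L=4 ×8
  A^-1: L=1 ×14, L=3 ×20, L=5 ×1
  A^-3: L=2 ×17, L=4 ×4
  A^-5: L=3 ×7
  A^-7: L=4 ×1
Each group contributes A^e * Σ count * d^(L-1):
Powers of d = -A^2 - A^-2: d^2 = A^4 + 2 + A^-4; d^3 = -A^6 - 3*A^2 - 3*A^-2 - A^-6; d^4 = A^8 + 4*A^4 + 6 + 4*A^-4 + A^-8.
  A^7 * (d^2) = A^11 + 2*A^7 + A^3
  A^5 * (4*d + 3*d^3) = -3*A^11 - 13*A^7 - 13*A^3 - 3*A^-1
  A^3 * (5 + 15*d^2 + d^4) = A^11 + 19*A^7 + 41*A^3 + 19*A^-1 + A^-5
  A^1 * (27*d + 8*d^3) = -8*A^7 - 51*A^3 - 51*A^-1 - 8*A^-5
  A^-1 * (14 + 20*d^2 + d^4) = A^7 + 24*A^3 + 60*A^-1 + 24*A^-5 + A^-9
  A^-3 * (17*d + 4*d^3) = -4*A^3 - 29*A^-1 - 29*A^-5 - 4*A^-9
  A^-5 * (7*d^2) = 7*A^-1 + 14*A^-5 + 7*A^-9
  A^-7 * (d^3) = -A^-1 - 3*A^-5 - 3*A^-9 - A^-13
Summing the groups: <K> = -A^11 + A^7 - 2*A^3 + 2*A^-1 - A^-5 + A^-9 - A^-13
Normalise by the writhe: (-A^3)^(-w) = (-A^3)^(-1) = -A^-3, so f(A) = -A^-3 * <K> = A^8 - A^4 + 2 - 2*A^-4 + A^-8 - A^-12 + A^-16.
Substitute A = t^(-1/4), i.e. A^e → t^(-e/4): V(t) = t^4 - t^3 + t^2 - 2*t + 2 - t^-1 + t^-2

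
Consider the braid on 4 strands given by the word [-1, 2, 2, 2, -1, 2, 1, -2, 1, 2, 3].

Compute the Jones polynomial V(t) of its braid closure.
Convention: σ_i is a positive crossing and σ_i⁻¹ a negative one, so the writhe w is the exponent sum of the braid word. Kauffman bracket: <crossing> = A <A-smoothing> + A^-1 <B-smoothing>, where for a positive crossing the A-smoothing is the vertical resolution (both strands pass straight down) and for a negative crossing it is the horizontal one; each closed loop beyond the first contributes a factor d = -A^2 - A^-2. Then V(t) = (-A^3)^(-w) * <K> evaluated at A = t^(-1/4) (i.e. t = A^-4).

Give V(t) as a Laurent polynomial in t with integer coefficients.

The presented braid s1^-1 s2 s2 s2 s1^-1 s2 s1 s2^-1 s1 s2 s3 on 4 strands reduces by inverse Markov moves (closure unchanged at each step):
  Destabilize: the word has the form β·s3 where s3 occurs only as the final letter (β ∈ B_3); drop it and the last strand → 3 strands.
Reduced to β = s1^-1 s2 s2 s2 s1^-1 s2 s1 s2^-1 s1 s2 on 3 strands, 10 crossings.
Compute on β:
Braid: s1^-1 s2 s2 s2 s1^-1 s2 s1 s2^-1 s1 s2 on 3 strands, 10 crossings.
Writhe w = (#positive) - (#negative) = 7 - 3 = 4.
Computing the Kauffman bracket via state sum. There are 2^10 = 1024 states.
Smooth each crossing (0=||, 1=⌣⌢); contribution A^(Σ sign_k(1-2s_k)) * d^(L-1).
Tabulate the states by total A-exponent and number of loops L (A-exp: L × count):
  A^10: L=2 ×1
  A^8: L=1 ×5, L=3 ×5
  A^6: L=2 ×39, L=4 ×6
  A^4: L=1 ×34, L=3 ×85, L=5 ×1
  A^2: L=2 ×138, L=4 ×72
  A^0: L=1 ×48, L=3 ×167, L=5 ×37
  A^-2: L=2 ×91, L=4 ×109, L=6 ×10
  A^-4: L=3 ×82, L=5 ×37, L=7 ×1
  A^-6: L=4 ×40, L=6 ×5
  A^-8: L=5 ×10
  A^-10: L=6 ×1
Each group contributes A^e * Σ count * d^(L-1):
Powers of d = -A^2 - A^-2: d^2 = A^4 + 2 + A^-4; d^3 = -A^6 - 3*A^2 - 3*A^-2 - A^-6; d^4 = A^8 + 4*A^4 + 6 + 4*A^-4 + A^-8; d^5 = -A^10 - 5*A^6 - 10*A^2 - 10*A^-2 - 5*A^-6 - A^-10; d^6 = A^12 + 6*A^8 + 15*A^4 + 20 + 15*A^-4 + 6*A^-8 + A^-12.
  A^10 * (d) = -A^12 - A^8
  A^8 * (5 + 5*d^2) = 5*A^12 + 15*A^8 + 5*A^4
  A^6 * (39*d + 6*d^3) = -6*A^12 - 57*A^8 - 57*A^4 - 6
  A^4 * (34 + 85*d^2 + d^4) = A^12 + 89*A^8 + 210*A^4 + 89 + A^-4
  A^2 * (138*d + 72*d^3) = -72*A^8 - 354*A^4 - 354 - 72*A^-4
  A^0 * (48 + 167*d^2 + 37*d^4) = 37*A^8 + 315*A^4 + 604 + 315*A^-4 + 37*A^-8
  A^-2 * (91*d + 109*d^3 + 10*d^5) = -10*A^8 - 159*A^4 - 518 - 518*A^-4 - 159*A^-8 - 10*A^-12
  A^-4 * (82*d^2 + 37*d^4 + d^6) = A^8 + 43*A^4 + 245 + 406*A^-4 + 245*A^-8 + 43*A^-12 + A^-16
  A^-6 * (40*d^3 + 5*d^5) = -5*A^4 - 65 - 170*A^-4 - 170*A^-8 - 65*A^-12 - 5*A^-16
  A^-8 * (10*d^4) = 10 + 40*A^-4 + 60*A^-8 + 40*A^-12 + 10*A^-16
  A^-10 * (d^5) = -1 - 5*A^-4 - 10*A^-8 - 10*A^-12 - 5*A^-16 - A^-20
Summing the groups: <K> = -A^12 + 2*A^8 - 2*A^4 + 4 - 3*A^-4 + 3*A^-8 - 2*A^-12 + A^-16 - A^-20
Normalise by the writhe: (-A^3)^(-w) = (-A^3)^(-4) = A^-12, so f(A) = A^-12 * <K> = -1 + 2*A^-4 - 2*A^-8 + 4*A^-12 - 3*A^-16 + 3*A^-20 - 2*A^-24 + A^-28 - A^-32.
Substitute A = t^(-1/4), i.e. A^e → t^(-e/4): V(t) = -t^8 + t^7 - 2*t^6 + 3*t^5 - 3*t^4 + 4*t^3 - 2*t^2 + 2*t - 1

Answer: -t^8 + t^7 - 2*t^6 + 3*t^5 - 3*t^4 + 4*t^3 - 2*t^2 + 2*t - 1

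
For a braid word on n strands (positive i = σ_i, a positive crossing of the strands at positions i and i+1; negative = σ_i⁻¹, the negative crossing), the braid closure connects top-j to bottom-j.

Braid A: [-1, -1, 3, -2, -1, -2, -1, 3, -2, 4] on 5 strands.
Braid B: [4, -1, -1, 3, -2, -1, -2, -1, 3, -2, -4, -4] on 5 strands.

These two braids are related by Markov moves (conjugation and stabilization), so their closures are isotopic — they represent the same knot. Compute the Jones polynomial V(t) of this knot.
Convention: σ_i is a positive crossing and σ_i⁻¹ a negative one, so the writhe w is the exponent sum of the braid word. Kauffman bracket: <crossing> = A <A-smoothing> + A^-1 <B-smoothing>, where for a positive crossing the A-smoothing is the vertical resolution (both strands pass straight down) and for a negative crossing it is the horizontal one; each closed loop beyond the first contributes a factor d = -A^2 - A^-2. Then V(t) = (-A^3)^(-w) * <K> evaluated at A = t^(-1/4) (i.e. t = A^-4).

Markov-equivalent braids have isotopic closures, hence identical knot invariants. Strip the Markov moves from each word to reach a common short braid β, then compute V(t) once on β.
Braid A: s1^-1 s1^-1 s3 s2^-1 s1^-1 s2^-1 s1^-1 s3 s2^-1 s4 on 5 strands reduces by inverse Markov moves (closure unchanged at each step):
  Destabilize: the word has the form β·s4 where s4 occurs only as the final letter (β ∈ B_4); drop it and the last strand → 4 strands.
Reduced to β = s1^-1 s1^-1 s3 s2^-1 s1^-1 s2^-1 s1^-1 s3 s2^-1 on 4 strands, 9 crossings.
Braid B: s4 s1^-1 s1^-1 s3 s2^-1 s1^-1 s2^-1 s1^-1 s3 s2^-1 s4^-1 s4^-1 on 5 strands reduces by inverse Markov moves (closure unchanged at each step):
  Deconjugate: the word is γ·β·γ⁻¹ with γ = s4 (prefix) and γ⁻¹ = s4^-1 (suffix); strip both.
  Destabilize: the word has the form β·s4^-1 where s4^-1 occurs only as the final letter (β ∈ B_4); drop it and the last strand → 4 strands.
Reduced to β = s1^-1 s1^-1 s3 s2^-1 s1^-1 s2^-1 s1^-1 s3 s2^-1 on 4 strands, 9 crossings.
Both give the same β = s1^-1 s1^-1 s3 s2^-1 s1^-1 s2^-1 s1^-1 s3 s2^-1 on 4 strands, so one state sum suffices:
Braid: s1^-1 s1^-1 s3 s2^-1 s1^-1 s2^-1 s1^-1 s3 s2^-1 on 4 strands, 9 crossings.
Writhe w = (#positive) - (#negative) = 2 - 7 = -5.
Enumerate smoothing states for the bracket polynomial. There are 2^9 = 512 states.
Each crossing splits two ways (0=vertical, 1=horizontal). The state's weight is A^(#A-smoothings - #B-smoothings) * d^(loops - 1).
Tabulate the states by total A-exponent and number of loops L (A-exp: L × count):
  A^9: L=3 ×1
  A^7: L=2 ×4, L=4 ×5
  A^5: L=1 ×4, L=3 ×26, L=5 ×6
  A^3: L=2 ×43, L=4 ×40, L=6 ×1
  A^1: L=1 ×23, L=3 ×92, L=5 ×11
  A^-1: L=2 ×91, L=4 ×34, L=6 ×1
  A^-3: L=1 ×32, L=3 ×48, L=5 ×4
  A^-5: L=2 ×28, L=4 ×8
  A^-7: L=3 ×9
  A^-9: L=4 ×1
Each group contributes A^e * Σ count * d^(L-1):
Powers of d = -A^2 - A^-2: d^2 = A^4 + 2 + A^-4; d^3 = -A^6 - 3*A^2 - 3*A^-2 - A^-6; d^4 = A^8 + 4*A^4 + 6 + 4*A^-4 + A^-8; d^5 = -A^10 - 5*A^6 - 10*A^2 - 10*A^-2 - 5*A^-6 - A^-10.
  A^9 * (d^2) = A^13 + 2*A^9 + A^5
  A^7 * (4*d + 5*d^3) = -5*A^13 - 19*A^9 - 19*A^5 - 5*A
  A^5 * (4 + 26*d^2 + 6*d^4) = 6*A^13 + 50*A^9 + 92*A^5 + 50*A + 6*A^-3
  A^3 * (43*d + 40*d^3 + d^5) = -A^13 - 45*A^9 - 173*A^5 - 173*A - 45*A^-3 - A^-7
  A^1 * (23 + 92*d^2 + 11*d^4) = 11*A^9 + 136*A^5 + 273*A + 136*A^-3 + 11*A^-7
  A^-1 * (91*d + 34*d^3 + d^5) = -A^9 - 39*A^5 - 203*A - 203*A^-3 - 39*A^-7 - A^-11
  A^-3 * (32 + 48*d^2 + 4*d^4) = 4*A^5 + 64*A + 152*A^-3 + 64*A^-7 + 4*A^-11
  A^-5 * (28*d + 8*d^3) = -8*A - 52*A^-3 - 52*A^-7 - 8*A^-11
  A^-7 * (9*d^2) = 9*A^-3 + 18*A^-7 + 9*A^-11
  A^-9 * (d^3) = -A^-3 - 3*A^-7 - 3*A^-11 - A^-15
Summing the groups: <K> = A^13 - 2*A^9 + 2*A^5 - 2*A + 2*A^-3 - 2*A^-7 + A^-11 - A^-15
Normalise by the writhe: (-A^3)^(-w) = (-A^3)^(5) = -A^15, so f(A) = -A^15 * <K> = -A^28 + 2*A^24 - 2*A^20 + 2*A^16 - 2*A^12 + 2*A^8 - A^4 + 1.
Substitute A = t^(-1/4), i.e. A^e → t^(-e/4): V(t) = 1 - t^-1 + 2*t^-2 - 2*t^-3 + 2*t^-4 - 2*t^-5 + 2*t^-6 - t^-7

Answer: 1 - t^-1 + 2*t^-2 - 2*t^-3 + 2*t^-4 - 2*t^-5 + 2*t^-6 - t^-7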